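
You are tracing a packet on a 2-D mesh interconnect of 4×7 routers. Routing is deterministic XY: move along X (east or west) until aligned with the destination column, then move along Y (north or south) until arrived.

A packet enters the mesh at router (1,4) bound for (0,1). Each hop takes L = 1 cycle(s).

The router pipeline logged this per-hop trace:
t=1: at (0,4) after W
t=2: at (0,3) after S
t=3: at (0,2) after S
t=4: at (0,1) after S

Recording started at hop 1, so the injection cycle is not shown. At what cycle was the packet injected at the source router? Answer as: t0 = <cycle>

t0 = 0

The first recorded entry is hop 1 at cycle 1.
Subtract one hop: t0 = 1 − 1 = 0.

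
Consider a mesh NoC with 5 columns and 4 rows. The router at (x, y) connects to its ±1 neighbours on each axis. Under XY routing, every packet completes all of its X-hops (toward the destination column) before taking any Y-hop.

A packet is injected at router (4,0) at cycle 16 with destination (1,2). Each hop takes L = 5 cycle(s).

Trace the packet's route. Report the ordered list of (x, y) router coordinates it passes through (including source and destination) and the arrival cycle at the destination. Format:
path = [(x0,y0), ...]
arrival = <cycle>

path = [(4,0), (3,0), (2,0), (1,0), (1,1), (1,2)]
arrival = 41

[0] x=4 y=0 t=16
[1] x=3 y=0 t=21 →W
[2] x=2 y=0 t=26 →W
[3] x=1 y=0 t=31 →W
[4] x=1 y=1 t=36 →N
[5] x=1 y=2 t=41 →N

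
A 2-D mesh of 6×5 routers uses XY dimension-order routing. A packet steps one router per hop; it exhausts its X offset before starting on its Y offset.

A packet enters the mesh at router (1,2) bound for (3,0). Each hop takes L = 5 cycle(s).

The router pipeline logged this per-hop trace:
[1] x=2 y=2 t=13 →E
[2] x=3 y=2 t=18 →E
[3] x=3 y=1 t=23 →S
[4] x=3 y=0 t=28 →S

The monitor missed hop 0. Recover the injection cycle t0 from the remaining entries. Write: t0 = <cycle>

Hop 1 reached at cycle 13; hop k is at t0 + k·L.
Subtract one hop: t0 = 13 − 5 = 8.

t0 = 8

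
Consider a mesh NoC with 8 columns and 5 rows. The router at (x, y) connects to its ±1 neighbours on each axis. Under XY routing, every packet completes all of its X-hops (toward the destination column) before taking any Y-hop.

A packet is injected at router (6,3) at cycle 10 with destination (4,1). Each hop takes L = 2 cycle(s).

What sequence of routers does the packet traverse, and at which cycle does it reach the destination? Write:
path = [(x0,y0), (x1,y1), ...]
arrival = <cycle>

path = [(6,3), (5,3), (4,3), (4,2), (4,1)]
arrival = 18

src (6,3)  cyc=10
W→(5,3)  cyc=12
W→(4,3)  cyc=14
S→(4,2)  cyc=16
S→(4,1)  cyc=18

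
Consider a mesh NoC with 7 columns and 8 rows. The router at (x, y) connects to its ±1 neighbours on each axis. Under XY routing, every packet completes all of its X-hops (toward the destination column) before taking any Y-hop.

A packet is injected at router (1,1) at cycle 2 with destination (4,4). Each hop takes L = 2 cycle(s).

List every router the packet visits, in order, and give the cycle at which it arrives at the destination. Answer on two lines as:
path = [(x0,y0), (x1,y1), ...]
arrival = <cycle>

t=2: at (1,1)
t=4: at (2,1) after E
t=6: at (3,1) after E
t=8: at (4,1) after E
t=10: at (4,2) after N
t=12: at (4,3) after N
t=14: at (4,4) after N

path = [(1,1), (2,1), (3,1), (4,1), (4,2), (4,3), (4,4)]
arrival = 14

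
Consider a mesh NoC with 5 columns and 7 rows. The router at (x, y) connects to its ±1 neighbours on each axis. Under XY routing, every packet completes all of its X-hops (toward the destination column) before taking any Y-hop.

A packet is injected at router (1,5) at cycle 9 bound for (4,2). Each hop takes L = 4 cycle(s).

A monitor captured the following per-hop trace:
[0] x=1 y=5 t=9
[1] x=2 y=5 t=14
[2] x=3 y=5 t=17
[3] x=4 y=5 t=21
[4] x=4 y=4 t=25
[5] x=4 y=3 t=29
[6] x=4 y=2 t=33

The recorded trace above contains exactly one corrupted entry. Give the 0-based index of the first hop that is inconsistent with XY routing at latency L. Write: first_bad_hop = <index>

first_bad_hop = 1

[1] (+1,+0) / 5c ⇒ BAD: Δcyc=5≠L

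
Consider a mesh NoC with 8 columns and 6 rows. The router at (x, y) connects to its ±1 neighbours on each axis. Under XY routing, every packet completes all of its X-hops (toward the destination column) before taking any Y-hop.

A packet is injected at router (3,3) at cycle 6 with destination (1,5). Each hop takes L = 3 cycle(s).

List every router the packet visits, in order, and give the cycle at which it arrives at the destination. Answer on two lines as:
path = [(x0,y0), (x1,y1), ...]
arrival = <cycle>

path = [(3,3), (2,3), (1,3), (1,4), (1,5)]
arrival = 18

src (3,3)  cyc=6
W→(2,3)  cyc=9
W→(1,3)  cyc=12
N→(1,4)  cyc=15
N→(1,5)  cyc=18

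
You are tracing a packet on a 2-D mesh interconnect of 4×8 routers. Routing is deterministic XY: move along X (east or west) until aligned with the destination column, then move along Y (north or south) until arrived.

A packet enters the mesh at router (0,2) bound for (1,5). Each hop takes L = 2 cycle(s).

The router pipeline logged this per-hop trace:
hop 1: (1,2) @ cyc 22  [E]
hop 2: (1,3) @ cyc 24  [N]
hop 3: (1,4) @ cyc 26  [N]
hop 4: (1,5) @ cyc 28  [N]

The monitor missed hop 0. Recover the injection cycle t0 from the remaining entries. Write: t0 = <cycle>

t0 = 20

The first recorded entry is hop 1 at cycle 22.
So t0 = 22 − 1·2 = 20.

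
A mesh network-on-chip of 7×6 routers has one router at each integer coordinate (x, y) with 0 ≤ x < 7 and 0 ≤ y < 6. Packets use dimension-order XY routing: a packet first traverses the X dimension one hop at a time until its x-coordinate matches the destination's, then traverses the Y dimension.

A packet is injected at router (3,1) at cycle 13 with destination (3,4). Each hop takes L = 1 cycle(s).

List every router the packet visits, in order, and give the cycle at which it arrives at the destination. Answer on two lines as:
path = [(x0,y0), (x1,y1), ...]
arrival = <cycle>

path = [(3,1), (3,2), (3,3), (3,4)]
arrival = 16

[0] x=3 y=1 t=13
[1] x=3 y=2 t=14 →N
[2] x=3 y=3 t=15 →N
[3] x=3 y=4 t=16 →N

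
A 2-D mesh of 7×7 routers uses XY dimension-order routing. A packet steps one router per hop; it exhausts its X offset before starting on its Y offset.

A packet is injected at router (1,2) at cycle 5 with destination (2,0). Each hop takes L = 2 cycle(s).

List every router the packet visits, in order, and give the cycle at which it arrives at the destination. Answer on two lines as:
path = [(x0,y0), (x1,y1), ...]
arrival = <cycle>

  0. router=(1,2) cycle=5 (inject)
  1. router=(2,2) cycle=7 dir=E
  2. router=(2,1) cycle=9 dir=S
  3. router=(2,0) cycle=11 dir=S

path = [(1,2), (2,2), (2,1), (2,0)]
arrival = 11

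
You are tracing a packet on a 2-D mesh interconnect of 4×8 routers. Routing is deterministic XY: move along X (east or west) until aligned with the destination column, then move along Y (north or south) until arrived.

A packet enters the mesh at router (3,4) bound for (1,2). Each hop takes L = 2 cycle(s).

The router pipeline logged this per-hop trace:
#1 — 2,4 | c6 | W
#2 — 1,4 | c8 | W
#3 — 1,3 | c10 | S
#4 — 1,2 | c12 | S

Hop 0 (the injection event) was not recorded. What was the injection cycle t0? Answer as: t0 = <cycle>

t0 = 4

The first recorded entry is hop 1 at cycle 6.
t0 = cyc[1] − L = 6 − 2 = 4.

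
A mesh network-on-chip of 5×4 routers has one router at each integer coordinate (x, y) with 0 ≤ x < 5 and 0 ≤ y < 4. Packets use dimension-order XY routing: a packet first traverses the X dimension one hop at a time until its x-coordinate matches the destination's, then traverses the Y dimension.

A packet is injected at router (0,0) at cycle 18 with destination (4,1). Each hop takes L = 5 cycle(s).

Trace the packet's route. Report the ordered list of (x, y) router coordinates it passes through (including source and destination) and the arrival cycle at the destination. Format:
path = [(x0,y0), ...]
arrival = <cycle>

path = [(0,0), (1,0), (2,0), (3,0), (4,0), (4,1)]
arrival = 43

hop 0: (0,0) @ cyc 18
hop 1: (1,0) @ cyc 23  [E]
hop 2: (2,0) @ cyc 28  [E]
hop 3: (3,0) @ cyc 33  [E]
hop 4: (4,0) @ cyc 38  [E]
hop 5: (4,1) @ cyc 43  [N]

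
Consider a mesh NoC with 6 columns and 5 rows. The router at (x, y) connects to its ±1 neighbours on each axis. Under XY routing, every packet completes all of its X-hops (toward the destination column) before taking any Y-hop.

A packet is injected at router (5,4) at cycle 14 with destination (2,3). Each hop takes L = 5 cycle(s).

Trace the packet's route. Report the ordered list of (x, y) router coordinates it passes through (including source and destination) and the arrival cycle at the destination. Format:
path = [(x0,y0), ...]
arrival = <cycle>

[0] x=5 y=4 t=14
[1] x=4 y=4 t=19 →W
[2] x=3 y=4 t=24 →W
[3] x=2 y=4 t=29 →W
[4] x=2 y=3 t=34 →S

path = [(5,4), (4,4), (3,4), (2,4), (2,3)]
arrival = 34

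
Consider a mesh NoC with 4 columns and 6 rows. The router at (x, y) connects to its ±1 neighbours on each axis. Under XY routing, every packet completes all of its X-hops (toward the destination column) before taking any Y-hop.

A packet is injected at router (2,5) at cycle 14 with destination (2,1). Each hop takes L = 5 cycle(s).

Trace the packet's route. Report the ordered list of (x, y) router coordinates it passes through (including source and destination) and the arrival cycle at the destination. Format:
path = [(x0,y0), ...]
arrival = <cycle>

hop 0: (2,5) @ cyc 14
hop 1: (2,4) @ cyc 19  [S]
hop 2: (2,3) @ cyc 24  [S]
hop 3: (2,2) @ cyc 29  [S]
hop 4: (2,1) @ cyc 34  [S]

path = [(2,5), (2,4), (2,3), (2,2), (2,1)]
arrival = 34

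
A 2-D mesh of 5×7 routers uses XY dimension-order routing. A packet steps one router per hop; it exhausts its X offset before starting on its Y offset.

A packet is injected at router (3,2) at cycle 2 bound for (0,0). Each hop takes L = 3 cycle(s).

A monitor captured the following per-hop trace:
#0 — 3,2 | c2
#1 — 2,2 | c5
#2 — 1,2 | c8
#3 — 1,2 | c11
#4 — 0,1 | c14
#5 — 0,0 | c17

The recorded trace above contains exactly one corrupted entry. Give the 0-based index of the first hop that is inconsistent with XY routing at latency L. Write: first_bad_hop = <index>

check 1→ d=(-1,0) cyc+3: ok
check 2→ d=(-1,0) cyc+3: ok
check 3→ d=(0,0) cyc+3: BAD: non-unit step

first_bad_hop = 3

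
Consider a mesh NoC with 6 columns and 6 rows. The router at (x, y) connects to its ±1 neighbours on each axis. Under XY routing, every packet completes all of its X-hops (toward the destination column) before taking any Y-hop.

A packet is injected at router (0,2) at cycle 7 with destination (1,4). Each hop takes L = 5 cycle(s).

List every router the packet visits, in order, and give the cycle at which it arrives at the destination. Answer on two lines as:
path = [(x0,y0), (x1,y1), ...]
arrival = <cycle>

  0. router=(0,2) cycle=7 (inject)
  1. router=(1,2) cycle=12 dir=E
  2. router=(1,3) cycle=17 dir=N
  3. router=(1,4) cycle=22 dir=N

path = [(0,2), (1,2), (1,3), (1,4)]
arrival = 22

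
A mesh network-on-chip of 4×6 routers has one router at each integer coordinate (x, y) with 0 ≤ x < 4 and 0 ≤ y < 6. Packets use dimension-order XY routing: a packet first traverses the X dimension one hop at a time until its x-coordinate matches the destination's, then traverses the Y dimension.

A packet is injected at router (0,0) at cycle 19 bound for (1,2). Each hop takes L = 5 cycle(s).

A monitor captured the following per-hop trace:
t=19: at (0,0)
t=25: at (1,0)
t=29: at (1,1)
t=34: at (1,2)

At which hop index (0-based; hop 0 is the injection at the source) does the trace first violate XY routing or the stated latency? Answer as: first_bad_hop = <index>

hop 1: step (+1,+0), +6 cyc — BAD: Δcyc=6≠L

first_bad_hop = 1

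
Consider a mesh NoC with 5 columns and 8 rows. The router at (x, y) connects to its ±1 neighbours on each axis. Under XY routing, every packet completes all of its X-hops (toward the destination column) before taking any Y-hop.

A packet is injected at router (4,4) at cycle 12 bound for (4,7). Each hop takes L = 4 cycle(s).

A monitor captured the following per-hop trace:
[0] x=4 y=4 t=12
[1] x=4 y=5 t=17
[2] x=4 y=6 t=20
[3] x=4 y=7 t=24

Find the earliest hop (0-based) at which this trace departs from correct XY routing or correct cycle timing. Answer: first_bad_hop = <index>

[1] (+0,+1) / 5c ⇒ BAD: Δcyc=5≠L

first_bad_hop = 1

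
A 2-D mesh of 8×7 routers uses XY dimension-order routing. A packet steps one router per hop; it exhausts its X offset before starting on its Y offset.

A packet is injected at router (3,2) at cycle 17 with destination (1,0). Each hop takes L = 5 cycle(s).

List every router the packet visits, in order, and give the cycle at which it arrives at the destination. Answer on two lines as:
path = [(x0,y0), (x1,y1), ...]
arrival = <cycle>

path = [(3,2), (2,2), (1,2), (1,1), (1,0)]
arrival = 37

t=17: at (3,2)
t=22: at (2,2) after W
t=27: at (1,2) after W
t=32: at (1,1) after S
t=37: at (1,0) after S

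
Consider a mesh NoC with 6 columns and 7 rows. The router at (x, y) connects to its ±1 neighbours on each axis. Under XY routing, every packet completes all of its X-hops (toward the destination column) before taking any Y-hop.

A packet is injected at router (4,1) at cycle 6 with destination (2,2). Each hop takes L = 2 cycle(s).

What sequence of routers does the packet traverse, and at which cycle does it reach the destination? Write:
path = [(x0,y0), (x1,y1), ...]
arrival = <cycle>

path = [(4,1), (3,1), (2,1), (2,2)]
arrival = 12

hop 0: (4,1) @ cyc 6
hop 1: (3,1) @ cyc 8  [W]
hop 2: (2,1) @ cyc 10  [W]
hop 3: (2,2) @ cyc 12  [N]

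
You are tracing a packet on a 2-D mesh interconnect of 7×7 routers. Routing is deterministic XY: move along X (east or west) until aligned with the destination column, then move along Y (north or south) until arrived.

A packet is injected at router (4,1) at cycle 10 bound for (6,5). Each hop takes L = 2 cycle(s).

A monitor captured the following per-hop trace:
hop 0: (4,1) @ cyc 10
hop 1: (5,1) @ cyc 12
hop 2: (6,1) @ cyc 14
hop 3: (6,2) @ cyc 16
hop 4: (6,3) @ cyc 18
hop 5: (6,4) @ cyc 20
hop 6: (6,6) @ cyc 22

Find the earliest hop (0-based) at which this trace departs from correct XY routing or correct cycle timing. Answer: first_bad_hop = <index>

first_bad_hop = 6

[1] (+1,+0) / 2c ⇒ ok
[2] (+1,+0) / 2c ⇒ ok
[3] (+0,+1) / 2c ⇒ ok
[4] (+0,+1) / 2c ⇒ ok
[5] (+0,+1) / 2c ⇒ ok
[6] (+0,+2) / 2c ⇒ BAD: non-unit step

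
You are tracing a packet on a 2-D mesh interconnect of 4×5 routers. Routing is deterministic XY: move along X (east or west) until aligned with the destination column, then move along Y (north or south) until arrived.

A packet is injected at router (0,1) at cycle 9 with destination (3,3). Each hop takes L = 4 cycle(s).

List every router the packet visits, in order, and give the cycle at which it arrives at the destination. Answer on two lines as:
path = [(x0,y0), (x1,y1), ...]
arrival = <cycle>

path = [(0,1), (1,1), (2,1), (3,1), (3,2), (3,3)]
arrival = 29

t=9: at (0,1)
t=13: at (1,1) after E
t=17: at (2,1) after E
t=21: at (3,1) after E
t=25: at (3,2) after N
t=29: at (3,3) after N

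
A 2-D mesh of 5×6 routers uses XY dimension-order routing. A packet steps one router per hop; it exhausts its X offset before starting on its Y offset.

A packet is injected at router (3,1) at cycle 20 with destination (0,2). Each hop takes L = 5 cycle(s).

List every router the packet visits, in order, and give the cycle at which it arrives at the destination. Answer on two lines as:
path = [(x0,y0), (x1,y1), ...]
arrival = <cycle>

path = [(3,1), (2,1), (1,1), (0,1), (0,2)]
arrival = 40

t=20: at (3,1)
t=25: at (2,1) after W
t=30: at (1,1) after W
t=35: at (0,1) after W
t=40: at (0,2) after N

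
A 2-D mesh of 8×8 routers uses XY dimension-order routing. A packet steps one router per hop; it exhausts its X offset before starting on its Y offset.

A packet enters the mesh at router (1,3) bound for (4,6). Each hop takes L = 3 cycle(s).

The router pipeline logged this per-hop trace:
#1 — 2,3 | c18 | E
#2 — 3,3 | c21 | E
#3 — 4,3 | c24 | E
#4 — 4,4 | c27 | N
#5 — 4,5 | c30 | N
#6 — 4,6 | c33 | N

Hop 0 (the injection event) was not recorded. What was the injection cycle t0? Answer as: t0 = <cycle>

t0 = 15

The first recorded entry is hop 1 at cycle 18.
So t0 = 18 − 1·3 = 15.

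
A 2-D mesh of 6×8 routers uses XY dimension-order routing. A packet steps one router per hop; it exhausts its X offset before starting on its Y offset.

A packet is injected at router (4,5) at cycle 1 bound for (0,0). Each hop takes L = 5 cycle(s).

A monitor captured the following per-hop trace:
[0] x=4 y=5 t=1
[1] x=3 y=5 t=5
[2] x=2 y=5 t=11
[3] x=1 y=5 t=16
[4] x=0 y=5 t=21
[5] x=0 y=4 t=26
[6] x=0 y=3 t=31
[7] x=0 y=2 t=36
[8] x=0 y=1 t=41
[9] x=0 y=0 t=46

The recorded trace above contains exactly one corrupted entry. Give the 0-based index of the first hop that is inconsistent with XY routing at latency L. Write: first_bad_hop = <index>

check 1→ d=(-1,0) cyc+4: BAD: Δcyc=4≠L

first_bad_hop = 1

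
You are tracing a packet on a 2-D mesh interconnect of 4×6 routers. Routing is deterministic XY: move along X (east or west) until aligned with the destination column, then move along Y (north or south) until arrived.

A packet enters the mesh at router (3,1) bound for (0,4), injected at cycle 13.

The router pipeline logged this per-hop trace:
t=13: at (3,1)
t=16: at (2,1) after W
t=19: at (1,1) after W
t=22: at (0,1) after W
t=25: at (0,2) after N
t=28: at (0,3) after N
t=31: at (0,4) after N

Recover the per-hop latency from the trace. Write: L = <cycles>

L = 3

cyc[1] − cyc[0] = 16 − 13 = 3.
One hop costs L cycles, so L = 3.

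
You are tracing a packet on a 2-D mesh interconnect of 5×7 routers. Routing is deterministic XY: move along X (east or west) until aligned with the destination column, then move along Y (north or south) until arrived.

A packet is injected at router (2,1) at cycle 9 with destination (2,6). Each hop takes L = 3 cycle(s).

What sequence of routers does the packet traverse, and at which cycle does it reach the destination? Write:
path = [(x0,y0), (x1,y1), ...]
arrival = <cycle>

path = [(2,1), (2,2), (2,3), (2,4), (2,5), (2,6)]
arrival = 24

src (2,1)  cyc=9
N→(2,2)  cyc=12
N→(2,3)  cyc=15
N→(2,4)  cyc=18
N→(2,5)  cyc=21
N→(2,6)  cyc=24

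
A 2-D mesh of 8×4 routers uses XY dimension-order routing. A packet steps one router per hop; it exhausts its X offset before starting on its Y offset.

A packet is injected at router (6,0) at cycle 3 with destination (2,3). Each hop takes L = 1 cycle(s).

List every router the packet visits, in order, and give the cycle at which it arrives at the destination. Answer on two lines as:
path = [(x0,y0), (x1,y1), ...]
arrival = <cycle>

path = [(6,0), (5,0), (4,0), (3,0), (2,0), (2,1), (2,2), (2,3)]
arrival = 10

src (6,0)  cyc=3
W→(5,0)  cyc=4
W→(4,0)  cyc=5
W→(3,0)  cyc=6
W→(2,0)  cyc=7
N→(2,1)  cyc=8
N→(2,2)  cyc=9
N→(2,3)  cyc=10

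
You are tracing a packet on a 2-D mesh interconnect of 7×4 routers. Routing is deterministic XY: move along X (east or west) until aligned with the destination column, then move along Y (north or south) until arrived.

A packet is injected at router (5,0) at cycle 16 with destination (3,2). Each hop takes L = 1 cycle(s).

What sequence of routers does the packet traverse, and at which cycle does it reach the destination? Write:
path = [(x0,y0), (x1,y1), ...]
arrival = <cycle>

[0] x=5 y=0 t=16
[1] x=4 y=0 t=17 →W
[2] x=3 y=0 t=18 →W
[3] x=3 y=1 t=19 →N
[4] x=3 y=2 t=20 →N

path = [(5,0), (4,0), (3,0), (3,1), (3,2)]
arrival = 20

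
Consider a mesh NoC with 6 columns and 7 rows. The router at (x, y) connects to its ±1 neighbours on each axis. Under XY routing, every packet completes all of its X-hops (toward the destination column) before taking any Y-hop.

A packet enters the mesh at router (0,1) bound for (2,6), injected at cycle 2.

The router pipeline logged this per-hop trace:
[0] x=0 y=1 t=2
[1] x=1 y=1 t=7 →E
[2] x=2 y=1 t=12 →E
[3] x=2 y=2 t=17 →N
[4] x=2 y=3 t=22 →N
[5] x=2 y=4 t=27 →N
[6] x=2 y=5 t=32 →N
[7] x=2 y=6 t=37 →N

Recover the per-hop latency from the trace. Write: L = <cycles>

L = 5

Δcyc across hop 0→1: 7 − 2 = 5.
One hop costs L cycles, so L = 5.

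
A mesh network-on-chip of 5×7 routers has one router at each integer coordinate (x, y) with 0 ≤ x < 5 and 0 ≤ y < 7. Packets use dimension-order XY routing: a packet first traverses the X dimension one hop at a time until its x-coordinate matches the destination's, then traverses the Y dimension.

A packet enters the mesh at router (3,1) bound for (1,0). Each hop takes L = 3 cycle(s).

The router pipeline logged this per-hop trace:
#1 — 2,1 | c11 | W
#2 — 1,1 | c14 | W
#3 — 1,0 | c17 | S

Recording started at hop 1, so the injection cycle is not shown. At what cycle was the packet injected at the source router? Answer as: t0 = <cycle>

t0 = 8

At hop 1 the cycle is 11; in general cyc_k = t0 + kL.
Subtract one hop: t0 = 11 − 3 = 8.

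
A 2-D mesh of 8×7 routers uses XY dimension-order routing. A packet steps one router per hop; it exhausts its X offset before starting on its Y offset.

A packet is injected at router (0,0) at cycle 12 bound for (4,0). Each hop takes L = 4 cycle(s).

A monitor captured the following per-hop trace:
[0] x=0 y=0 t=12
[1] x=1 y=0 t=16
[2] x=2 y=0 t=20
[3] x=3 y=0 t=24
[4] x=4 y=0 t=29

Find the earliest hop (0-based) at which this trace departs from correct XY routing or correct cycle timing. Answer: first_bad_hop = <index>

first_bad_hop = 4

check 1→ d=(1,0) cyc+4: ok
check 2→ d=(1,0) cyc+4: ok
check 3→ d=(1,0) cyc+4: ok
check 4→ d=(1,0) cyc+5: BAD: Δcyc=5≠L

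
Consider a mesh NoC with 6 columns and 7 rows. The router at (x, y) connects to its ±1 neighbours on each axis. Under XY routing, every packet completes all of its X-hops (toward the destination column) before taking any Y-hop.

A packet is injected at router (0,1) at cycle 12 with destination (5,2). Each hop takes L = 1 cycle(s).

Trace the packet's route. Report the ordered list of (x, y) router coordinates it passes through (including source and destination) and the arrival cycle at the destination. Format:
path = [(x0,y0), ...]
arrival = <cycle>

  0. router=(0,1) cycle=12 (inject)
  1. router=(1,1) cycle=13 dir=E
  2. router=(2,1) cycle=14 dir=E
  3. router=(3,1) cycle=15 dir=E
  4. router=(4,1) cycle=16 dir=E
  5. router=(5,1) cycle=17 dir=E
  6. router=(5,2) cycle=18 dir=N

path = [(0,1), (1,1), (2,1), (3,1), (4,1), (5,1), (5,2)]
arrival = 18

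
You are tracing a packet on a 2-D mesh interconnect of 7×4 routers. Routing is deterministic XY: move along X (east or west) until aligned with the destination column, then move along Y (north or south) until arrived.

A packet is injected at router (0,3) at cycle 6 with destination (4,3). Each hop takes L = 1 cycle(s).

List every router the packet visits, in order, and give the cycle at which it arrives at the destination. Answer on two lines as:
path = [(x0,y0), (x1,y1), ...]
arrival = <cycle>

path = [(0,3), (1,3), (2,3), (3,3), (4,3)]
arrival = 10

t=6: at (0,3)
t=7: at (1,3) after E
t=8: at (2,3) after E
t=9: at (3,3) after E
t=10: at (4,3) after E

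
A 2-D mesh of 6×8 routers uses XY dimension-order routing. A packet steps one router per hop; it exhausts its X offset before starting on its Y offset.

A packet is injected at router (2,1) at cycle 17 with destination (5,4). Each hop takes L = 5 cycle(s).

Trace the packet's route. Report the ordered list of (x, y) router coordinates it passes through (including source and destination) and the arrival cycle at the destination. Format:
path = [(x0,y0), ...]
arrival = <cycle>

[0] x=2 y=1 t=17
[1] x=3 y=1 t=22 →E
[2] x=4 y=1 t=27 →E
[3] x=5 y=1 t=32 →E
[4] x=5 y=2 t=37 →N
[5] x=5 y=3 t=42 →N
[6] x=5 y=4 t=47 →N

path = [(2,1), (3,1), (4,1), (5,1), (5,2), (5,3), (5,4)]
arrival = 47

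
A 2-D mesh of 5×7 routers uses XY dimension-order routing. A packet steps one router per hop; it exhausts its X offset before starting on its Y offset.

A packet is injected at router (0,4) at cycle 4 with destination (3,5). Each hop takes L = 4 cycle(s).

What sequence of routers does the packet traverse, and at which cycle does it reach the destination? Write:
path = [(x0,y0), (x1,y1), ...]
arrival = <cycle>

path = [(0,4), (1,4), (2,4), (3,4), (3,5)]
arrival = 20

src (0,4)  cyc=4
E→(1,4)  cyc=8
E→(2,4)  cyc=12
E→(3,4)  cyc=16
N→(3,5)  cyc=20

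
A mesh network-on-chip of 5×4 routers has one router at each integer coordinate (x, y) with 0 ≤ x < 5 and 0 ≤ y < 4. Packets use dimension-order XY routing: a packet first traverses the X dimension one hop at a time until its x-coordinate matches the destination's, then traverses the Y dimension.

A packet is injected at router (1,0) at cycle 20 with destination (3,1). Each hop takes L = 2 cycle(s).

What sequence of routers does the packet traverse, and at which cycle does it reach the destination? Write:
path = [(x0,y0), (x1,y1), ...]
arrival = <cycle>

path = [(1,0), (2,0), (3,0), (3,1)]
arrival = 26

src (1,0)  cyc=20
E→(2,0)  cyc=22
E→(3,0)  cyc=24
N→(3,1)  cyc=26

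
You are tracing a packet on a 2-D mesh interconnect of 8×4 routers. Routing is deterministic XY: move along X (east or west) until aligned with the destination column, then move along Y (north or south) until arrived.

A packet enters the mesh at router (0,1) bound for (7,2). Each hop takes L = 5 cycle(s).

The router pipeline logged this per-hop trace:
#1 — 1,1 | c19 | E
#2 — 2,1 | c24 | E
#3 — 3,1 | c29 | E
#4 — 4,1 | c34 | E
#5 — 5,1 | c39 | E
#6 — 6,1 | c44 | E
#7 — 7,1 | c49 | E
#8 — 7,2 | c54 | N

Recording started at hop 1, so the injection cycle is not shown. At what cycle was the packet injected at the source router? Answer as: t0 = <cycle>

cyc[1] = 19 and cyc[k] = t0 + k·L for every k.
Therefore t0 = 19 − L = 14.

t0 = 14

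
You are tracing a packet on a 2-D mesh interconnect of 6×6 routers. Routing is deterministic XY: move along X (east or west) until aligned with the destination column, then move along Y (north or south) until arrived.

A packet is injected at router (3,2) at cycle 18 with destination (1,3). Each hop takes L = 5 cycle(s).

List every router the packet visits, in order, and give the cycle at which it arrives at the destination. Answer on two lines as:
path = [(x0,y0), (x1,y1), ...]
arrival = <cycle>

path = [(3,2), (2,2), (1,2), (1,3)]
arrival = 33

#0 — 3,2 | c18
#1 — 2,2 | c23 | W
#2 — 1,2 | c28 | W
#3 — 1,3 | c33 | N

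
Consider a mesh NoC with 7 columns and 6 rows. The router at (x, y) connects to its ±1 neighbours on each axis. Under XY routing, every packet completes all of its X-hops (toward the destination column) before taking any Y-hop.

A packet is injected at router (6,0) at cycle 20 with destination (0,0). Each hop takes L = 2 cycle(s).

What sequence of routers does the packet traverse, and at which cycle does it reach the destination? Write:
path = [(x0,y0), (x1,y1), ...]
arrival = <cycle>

path = [(6,0), (5,0), (4,0), (3,0), (2,0), (1,0), (0,0)]
arrival = 32

hop 0: (6,0) @ cyc 20
hop 1: (5,0) @ cyc 22  [W]
hop 2: (4,0) @ cyc 24  [W]
hop 3: (3,0) @ cyc 26  [W]
hop 4: (2,0) @ cyc 28  [W]
hop 5: (1,0) @ cyc 30  [W]
hop 6: (0,0) @ cyc 32  [W]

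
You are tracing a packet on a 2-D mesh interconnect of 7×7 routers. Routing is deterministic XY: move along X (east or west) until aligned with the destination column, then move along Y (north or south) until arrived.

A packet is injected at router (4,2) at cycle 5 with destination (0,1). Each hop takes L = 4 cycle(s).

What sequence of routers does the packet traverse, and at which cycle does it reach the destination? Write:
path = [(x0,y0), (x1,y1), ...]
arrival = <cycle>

[0] x=4 y=2 t=5
[1] x=3 y=2 t=9 →W
[2] x=2 y=2 t=13 →W
[3] x=1 y=2 t=17 →W
[4] x=0 y=2 t=21 →W
[5] x=0 y=1 t=25 →S

path = [(4,2), (3,2), (2,2), (1,2), (0,2), (0,1)]
arrival = 25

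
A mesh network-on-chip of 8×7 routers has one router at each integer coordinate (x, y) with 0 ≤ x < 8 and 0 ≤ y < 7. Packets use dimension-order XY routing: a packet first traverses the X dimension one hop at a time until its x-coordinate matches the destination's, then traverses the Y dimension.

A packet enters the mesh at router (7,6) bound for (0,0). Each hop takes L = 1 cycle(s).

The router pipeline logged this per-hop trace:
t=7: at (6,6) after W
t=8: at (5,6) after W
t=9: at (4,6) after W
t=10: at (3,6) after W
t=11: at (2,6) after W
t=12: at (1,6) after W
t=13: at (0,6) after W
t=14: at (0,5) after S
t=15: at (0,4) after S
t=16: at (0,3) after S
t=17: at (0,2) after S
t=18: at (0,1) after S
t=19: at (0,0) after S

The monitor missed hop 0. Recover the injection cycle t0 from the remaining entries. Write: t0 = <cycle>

At hop 1 the cycle is 7; in general cyc_k = t0 + kL.
Subtract one hop: t0 = 7 − 1 = 6.

t0 = 6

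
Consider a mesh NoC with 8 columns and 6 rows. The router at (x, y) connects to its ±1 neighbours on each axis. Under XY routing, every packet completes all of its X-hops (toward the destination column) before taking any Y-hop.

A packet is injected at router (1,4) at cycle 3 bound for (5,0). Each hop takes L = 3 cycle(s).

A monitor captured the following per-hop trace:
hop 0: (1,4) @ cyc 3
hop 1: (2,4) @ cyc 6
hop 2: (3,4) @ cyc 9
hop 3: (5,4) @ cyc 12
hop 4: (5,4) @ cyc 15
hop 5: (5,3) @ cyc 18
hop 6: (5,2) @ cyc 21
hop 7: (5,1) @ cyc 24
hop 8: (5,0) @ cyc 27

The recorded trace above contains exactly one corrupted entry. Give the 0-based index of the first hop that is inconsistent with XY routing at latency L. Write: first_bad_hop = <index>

[1] (+1,+0) / 3c ⇒ ok
[2] (+1,+0) / 3c ⇒ ok
[3] (+2,+0) / 3c ⇒ BAD: non-unit step

first_bad_hop = 3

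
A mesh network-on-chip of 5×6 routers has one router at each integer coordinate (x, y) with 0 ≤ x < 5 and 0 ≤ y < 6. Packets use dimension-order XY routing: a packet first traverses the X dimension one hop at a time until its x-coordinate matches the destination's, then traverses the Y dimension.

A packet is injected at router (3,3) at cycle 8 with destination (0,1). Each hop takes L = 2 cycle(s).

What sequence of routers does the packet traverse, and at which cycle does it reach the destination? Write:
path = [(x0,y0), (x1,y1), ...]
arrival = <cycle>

path = [(3,3), (2,3), (1,3), (0,3), (0,2), (0,1)]
arrival = 18

src (3,3)  cyc=8
W→(2,3)  cyc=10
W→(1,3)  cyc=12
W→(0,3)  cyc=14
S→(0,2)  cyc=16
S→(0,1)  cyc=18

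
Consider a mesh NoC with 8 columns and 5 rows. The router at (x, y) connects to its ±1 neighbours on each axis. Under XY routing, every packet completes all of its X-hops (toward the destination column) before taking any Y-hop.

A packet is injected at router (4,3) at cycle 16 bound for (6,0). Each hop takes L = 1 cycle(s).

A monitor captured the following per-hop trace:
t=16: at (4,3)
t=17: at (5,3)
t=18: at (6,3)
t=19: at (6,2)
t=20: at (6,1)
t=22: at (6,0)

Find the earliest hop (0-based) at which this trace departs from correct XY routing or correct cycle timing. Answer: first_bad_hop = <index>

check 1→ d=(1,0) cyc+1: ok
check 2→ d=(1,0) cyc+1: ok
check 3→ d=(0,-1) cyc+1: ok
check 4→ d=(0,-1) cyc+1: ok
check 5→ d=(0,-1) cyc+2: BAD: Δcyc=2≠L

first_bad_hop = 5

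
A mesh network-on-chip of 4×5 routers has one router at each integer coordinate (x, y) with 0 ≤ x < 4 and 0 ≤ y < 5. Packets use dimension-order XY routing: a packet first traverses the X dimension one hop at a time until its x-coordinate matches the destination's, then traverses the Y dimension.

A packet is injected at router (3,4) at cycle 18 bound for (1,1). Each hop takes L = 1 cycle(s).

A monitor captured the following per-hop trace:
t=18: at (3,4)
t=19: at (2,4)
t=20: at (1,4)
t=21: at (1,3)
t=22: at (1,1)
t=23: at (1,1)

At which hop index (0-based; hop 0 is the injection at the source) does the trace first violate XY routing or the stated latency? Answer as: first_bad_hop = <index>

check 1→ d=(-1,0) cyc+1: ok
check 2→ d=(-1,0) cyc+1: ok
check 3→ d=(0,-1) cyc+1: ok
check 4→ d=(0,-2) cyc+1: BAD: non-unit step

first_bad_hop = 4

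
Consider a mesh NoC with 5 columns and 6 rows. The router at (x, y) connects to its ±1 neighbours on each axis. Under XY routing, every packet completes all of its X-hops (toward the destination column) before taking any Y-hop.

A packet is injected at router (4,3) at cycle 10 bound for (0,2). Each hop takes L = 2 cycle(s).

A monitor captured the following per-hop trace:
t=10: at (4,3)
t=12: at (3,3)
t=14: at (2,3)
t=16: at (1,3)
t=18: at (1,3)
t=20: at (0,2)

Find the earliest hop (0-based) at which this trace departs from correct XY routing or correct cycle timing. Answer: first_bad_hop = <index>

first_bad_hop = 4

[1] (-1,+0) / 2c ⇒ ok
[2] (-1,+0) / 2c ⇒ ok
[3] (-1,+0) / 2c ⇒ ok
[4] (+0,+0) / 2c ⇒ BAD: non-unit step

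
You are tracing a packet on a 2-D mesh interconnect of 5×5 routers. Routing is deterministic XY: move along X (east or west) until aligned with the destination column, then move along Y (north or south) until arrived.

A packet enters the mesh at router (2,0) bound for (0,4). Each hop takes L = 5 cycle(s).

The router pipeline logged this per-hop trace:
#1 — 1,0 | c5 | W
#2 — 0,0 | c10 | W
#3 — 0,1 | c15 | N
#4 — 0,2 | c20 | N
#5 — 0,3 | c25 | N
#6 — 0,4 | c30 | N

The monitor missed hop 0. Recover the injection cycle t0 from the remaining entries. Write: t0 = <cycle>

At hop 1 the cycle is 5; in general cyc_k = t0 + kL.
So t0 = 5 − 1·5 = 0.

t0 = 0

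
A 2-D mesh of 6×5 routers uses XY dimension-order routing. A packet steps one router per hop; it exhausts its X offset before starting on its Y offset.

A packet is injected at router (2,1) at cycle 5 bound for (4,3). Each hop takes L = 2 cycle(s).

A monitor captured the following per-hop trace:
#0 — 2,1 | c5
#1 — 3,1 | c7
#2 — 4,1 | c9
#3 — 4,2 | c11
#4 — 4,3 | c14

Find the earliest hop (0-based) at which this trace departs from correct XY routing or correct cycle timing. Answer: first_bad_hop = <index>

first_bad_hop = 4

  1: Δx=+1 Δy=+0 Δt=2 [ok]
  2: Δx=+1 Δy=+0 Δt=2 [ok]
  3: Δx=+0 Δy=+1 Δt=2 [ok]
  4: Δx=+0 Δy=+1 Δt=3 [BAD: Δcyc=3≠L]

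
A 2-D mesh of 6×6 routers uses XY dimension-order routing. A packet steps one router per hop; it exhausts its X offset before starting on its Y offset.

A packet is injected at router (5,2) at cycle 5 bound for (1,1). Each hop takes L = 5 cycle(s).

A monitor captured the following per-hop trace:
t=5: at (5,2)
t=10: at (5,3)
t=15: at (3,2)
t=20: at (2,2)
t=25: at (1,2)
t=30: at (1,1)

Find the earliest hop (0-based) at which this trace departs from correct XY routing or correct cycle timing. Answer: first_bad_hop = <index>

first_bad_hop = 1

hop 1: step (+0,+1), +5 cyc — BAD: Y-move but x=5≠1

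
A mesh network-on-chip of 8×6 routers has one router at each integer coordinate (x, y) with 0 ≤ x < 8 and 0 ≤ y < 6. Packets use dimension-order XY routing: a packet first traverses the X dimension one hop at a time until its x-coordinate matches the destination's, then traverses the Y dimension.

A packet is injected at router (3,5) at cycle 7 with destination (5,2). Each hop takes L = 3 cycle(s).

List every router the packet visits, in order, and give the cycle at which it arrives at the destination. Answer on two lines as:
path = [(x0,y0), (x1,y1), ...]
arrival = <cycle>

  0. router=(3,5) cycle=7 (inject)
  1. router=(4,5) cycle=10 dir=E
  2. router=(5,5) cycle=13 dir=E
  3. router=(5,4) cycle=16 dir=S
  4. router=(5,3) cycle=19 dir=S
  5. router=(5,2) cycle=22 dir=S

path = [(3,5), (4,5), (5,5), (5,4), (5,3), (5,2)]
arrival = 22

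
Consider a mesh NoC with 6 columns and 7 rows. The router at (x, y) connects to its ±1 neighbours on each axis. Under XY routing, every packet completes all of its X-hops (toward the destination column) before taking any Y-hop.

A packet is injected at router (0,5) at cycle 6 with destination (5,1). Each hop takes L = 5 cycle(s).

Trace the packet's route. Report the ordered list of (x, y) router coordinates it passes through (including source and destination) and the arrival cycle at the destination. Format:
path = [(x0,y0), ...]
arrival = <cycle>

hop 0: (0,5) @ cyc 6
hop 1: (1,5) @ cyc 11  [E]
hop 2: (2,5) @ cyc 16  [E]
hop 3: (3,5) @ cyc 21  [E]
hop 4: (4,5) @ cyc 26  [E]
hop 5: (5,5) @ cyc 31  [E]
hop 6: (5,4) @ cyc 36  [S]
hop 7: (5,3) @ cyc 41  [S]
hop 8: (5,2) @ cyc 46  [S]
hop 9: (5,1) @ cyc 51  [S]

path = [(0,5), (1,5), (2,5), (3,5), (4,5), (5,5), (5,4), (5,3), (5,2), (5,1)]
arrival = 51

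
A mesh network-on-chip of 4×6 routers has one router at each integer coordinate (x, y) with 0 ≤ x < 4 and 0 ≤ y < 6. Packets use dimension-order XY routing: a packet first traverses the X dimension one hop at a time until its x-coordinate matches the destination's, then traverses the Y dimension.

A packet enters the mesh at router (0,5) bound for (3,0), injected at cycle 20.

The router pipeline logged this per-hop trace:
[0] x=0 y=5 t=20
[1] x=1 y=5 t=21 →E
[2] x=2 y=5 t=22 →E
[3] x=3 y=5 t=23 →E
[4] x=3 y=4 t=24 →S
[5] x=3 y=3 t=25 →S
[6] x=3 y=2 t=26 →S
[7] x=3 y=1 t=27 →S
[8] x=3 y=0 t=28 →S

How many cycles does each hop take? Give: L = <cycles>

Δcyc across hop 0→1: 21 − 20 = 1.
One hop costs L cycles, so L = 1.

L = 1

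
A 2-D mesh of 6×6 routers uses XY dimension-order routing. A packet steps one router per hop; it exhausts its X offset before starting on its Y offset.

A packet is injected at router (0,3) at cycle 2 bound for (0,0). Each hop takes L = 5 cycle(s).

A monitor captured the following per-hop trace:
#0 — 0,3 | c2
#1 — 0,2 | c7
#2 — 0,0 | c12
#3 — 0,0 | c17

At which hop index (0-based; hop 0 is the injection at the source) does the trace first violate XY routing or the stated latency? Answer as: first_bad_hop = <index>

first_bad_hop = 2

[1] (+0,-1) / 5c ⇒ ok
[2] (+0,-2) / 5c ⇒ BAD: non-unit step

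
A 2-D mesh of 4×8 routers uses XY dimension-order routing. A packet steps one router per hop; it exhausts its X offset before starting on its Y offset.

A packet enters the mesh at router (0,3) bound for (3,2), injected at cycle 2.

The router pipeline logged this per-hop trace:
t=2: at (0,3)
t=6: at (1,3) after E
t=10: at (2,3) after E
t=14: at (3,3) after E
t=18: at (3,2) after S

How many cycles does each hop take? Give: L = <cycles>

L = 4

From hop 0 (2) to hop 1 (6): +4 cycles.
Per-hop latency L = Δcyc = 4.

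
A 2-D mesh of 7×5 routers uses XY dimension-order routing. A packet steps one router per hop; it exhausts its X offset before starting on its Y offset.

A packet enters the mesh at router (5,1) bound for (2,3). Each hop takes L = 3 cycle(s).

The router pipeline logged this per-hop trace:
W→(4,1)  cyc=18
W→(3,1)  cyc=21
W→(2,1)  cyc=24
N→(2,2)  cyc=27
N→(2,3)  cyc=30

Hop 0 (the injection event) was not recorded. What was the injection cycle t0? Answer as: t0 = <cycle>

t0 = 15

cyc[1] = 18 and cyc[k] = t0 + k·L for every k.
Therefore t0 = 18 − L = 15.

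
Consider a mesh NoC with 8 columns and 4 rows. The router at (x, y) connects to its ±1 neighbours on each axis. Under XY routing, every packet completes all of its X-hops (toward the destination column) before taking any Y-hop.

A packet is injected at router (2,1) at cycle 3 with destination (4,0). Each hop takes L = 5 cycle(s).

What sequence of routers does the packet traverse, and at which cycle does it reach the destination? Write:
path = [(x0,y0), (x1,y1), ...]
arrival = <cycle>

  0. router=(2,1) cycle=3 (inject)
  1. router=(3,1) cycle=8 dir=E
  2. router=(4,1) cycle=13 dir=E
  3. router=(4,0) cycle=18 dir=S

path = [(2,1), (3,1), (4,1), (4,0)]
arrival = 18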